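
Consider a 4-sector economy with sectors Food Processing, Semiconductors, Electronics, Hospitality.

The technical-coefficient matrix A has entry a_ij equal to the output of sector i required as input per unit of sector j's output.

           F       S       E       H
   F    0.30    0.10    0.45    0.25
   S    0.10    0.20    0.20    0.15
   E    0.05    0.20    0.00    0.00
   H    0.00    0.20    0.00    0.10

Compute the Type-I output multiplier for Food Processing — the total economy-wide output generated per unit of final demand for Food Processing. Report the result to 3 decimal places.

I − A =
  [   0.70    -0.10    -0.45    -0.25]
  [  -0.10     0.80    -0.20    -0.15]
  [  -0.05    -0.20     1.00     0.00]
  [   0.00    -0.20     0.00     0.90]
Compute the cofactors C_ij = (−1)^(i+j)·(3×3 minor ij) of I−A; the adjugate is their transpose:
adj(I−A) = Cᵀ =
  [ 0.654000   0.221000   0.338500   0.218500]
  [ 0.099000   0.609750   0.166500   0.129125]
  [ 0.052500   0.133000   0.469000   0.036750]
  [ 0.022000   0.135500   0.037000   0.494000]
det(I−A) = Σ_j (I−A)_1j·C_1j = (0.70)(0.654000) + (-0.10)(0.099000) + (-0.45)(0.052500) + (-0.25)(0.022000) = 0.418775
(I − A)⁻¹ = adj(I−A) / det(I−A) ≈
  [   1.5617     0.5277     0.8083     0.5218]
  [   0.2364     1.4560     0.3976     0.3083]
  [   0.1254     0.3176     1.1199     0.0878]
  [   0.0525     0.3236     0.0884     1.1796]
The output multiplier for sector j is the column-j sum of the Leontief inverse (I − A)⁻¹ = adj(I−A) / det(I−A).
Column F of adj(I−A): (0.654000, 0.099000, 0.052500, 0.022000); det(I−A) = 0.418775.
m_F = (0.654000 + 0.099000 + 0.052500 + 0.022000) / 0.418775 = 0.8275 / 0.418775 ≈ 1.976.

m_F = 1.976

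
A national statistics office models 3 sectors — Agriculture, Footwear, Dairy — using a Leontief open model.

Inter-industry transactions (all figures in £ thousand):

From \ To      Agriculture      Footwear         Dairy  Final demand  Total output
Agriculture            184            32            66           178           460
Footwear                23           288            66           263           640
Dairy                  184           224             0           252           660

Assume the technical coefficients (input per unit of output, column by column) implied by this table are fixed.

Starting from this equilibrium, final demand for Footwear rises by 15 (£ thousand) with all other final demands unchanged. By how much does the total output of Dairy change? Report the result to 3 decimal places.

Δx_3 = 12.289

Technical coefficients a_ij = z_ij / X_j:
  a_11 = 184/460 = 0.40, a_21 = 23/460 = 0.05, a_31 = 184/460 = 0.40
  a_12 = 32/640 = 0.05, a_22 = 288/640 = 0.45, a_32 = 224/640 = 0.35
  a_13 = 66/660 = 0.10, a_23 = 66/660 = 0.10, a_33 = 0/660 = 0.00
I − A =
  [   0.60    -0.05    -0.10]
  [  -0.05     0.55    -0.10]
  [  -0.40    -0.35     1.00]
Cofactors of I−A, C_ij = (−1)^(i+j)·(minor ij) (rows/columns in the sector order above):
  C_11 = (0.55)(1.00) − (-0.10)(-0.35) = 0.5150
  C_12 = −[(-0.05)(1.00) − (-0.10)(-0.40)] = 0.0900
  C_13 = (-0.05)(-0.35) − (0.55)(-0.40) = 0.2375
  C_21 = −[(-0.05)(1.00) − (-0.10)(-0.35)] = 0.0850
  C_22 = (0.60)(1.00) − (-0.10)(-0.40) = 0.5600
  C_23 = −[(0.60)(-0.35) − (-0.05)(-0.40)] = 0.2300
  C_31 = (-0.05)(-0.10) − (-0.10)(0.55) = 0.0600
  C_32 = −[(0.60)(-0.10) − (-0.10)(-0.05)] = 0.0650
  C_33 = (0.60)(0.55) − (-0.05)(-0.05) = 0.3275
det(I−A) = Σ_j (I−A)_1j·C_1j = (0.60)(0.5150) + (-0.05)(0.0900) + (-0.10)(0.2375) = 0.28075
adj(I−A) = Cᵀ =
  [ 0.5150   0.0850   0.0600]
  [ 0.0900   0.5600   0.0650]
  [ 0.2375   0.2300   0.3275]
(I − A)⁻¹ = adj(I−A) / det(I−A) ≈
  [   1.8344     0.3028     0.2137]
  [   0.3206     1.9947     0.2315]
  [   0.8459     0.8192     1.1665]
Δx = (I − A)⁻¹ Δd with Δd having +15 in the Footwear component and 0 elsewhere.
So Δx_3 = L_32 · (+15), where L_32 = adj(I−A)_32 / det(I−A) = 0.2300 / 0.28075.
Δx_3 = 0.2300 × (+15) / 0.28075 = 3.45 / 0.28075 ≈ 12.289.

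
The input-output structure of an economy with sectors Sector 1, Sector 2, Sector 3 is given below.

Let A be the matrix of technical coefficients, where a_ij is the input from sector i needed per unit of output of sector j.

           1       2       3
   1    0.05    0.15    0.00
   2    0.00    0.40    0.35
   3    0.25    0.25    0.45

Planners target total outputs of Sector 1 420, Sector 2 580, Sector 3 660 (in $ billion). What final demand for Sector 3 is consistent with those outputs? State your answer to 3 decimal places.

d_3 = 113.000

I − A =
  [   0.95    -0.15     0.00]
  [   0.00     0.60    -0.35]
  [  -0.25    -0.25     0.55]
d = (I − A) x:
  d_1 = (+0.95)·420 + (-0.15)·580 + (+0.00)·660 = 312.000
  d_2 = (+0.00)·420 + (+0.60)·580 + (-0.35)·660 = 117.000
  d_3 = (-0.25)·420 + (-0.25)·580 + (+0.55)·660 = 113.000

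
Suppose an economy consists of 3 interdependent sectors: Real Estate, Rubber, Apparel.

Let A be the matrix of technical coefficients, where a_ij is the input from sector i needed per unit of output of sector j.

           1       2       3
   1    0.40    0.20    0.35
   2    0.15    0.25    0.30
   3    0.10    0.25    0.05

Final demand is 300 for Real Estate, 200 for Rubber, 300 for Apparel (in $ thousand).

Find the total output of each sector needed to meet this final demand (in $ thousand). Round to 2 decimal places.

x_1 = 1113.00, x_2 = 740.38, x_3 = 627.78

I − A =
  [   0.60    -0.20    -0.35]
  [  -0.15     0.75    -0.30]
  [  -0.10    -0.25     0.95]
Cofactors of I−A, C_ij = (−1)^(i+j)·(minor ij) (rows/columns in the sector order above):
  C_11 = (0.75)(0.95) − (-0.30)(-0.25) = 0.6375
  C_12 = −[(-0.15)(0.95) − (-0.30)(-0.10)] = 0.1725
  C_13 = (-0.15)(-0.25) − (0.75)(-0.10) = 0.1125
  C_21 = −[(-0.20)(0.95) − (-0.35)(-0.25)] = 0.2775
  C_22 = (0.60)(0.95) − (-0.35)(-0.10) = 0.5350
  C_23 = −[(0.60)(-0.25) − (-0.20)(-0.10)] = 0.1700
  C_31 = (-0.20)(-0.30) − (-0.35)(0.75) = 0.3225
  C_32 = −[(0.60)(-0.30) − (-0.35)(-0.15)] = 0.2325
  C_33 = (0.60)(0.75) − (-0.20)(-0.15) = 0.4200
det(I−A) = Σ_j (I−A)_1j·C_1j = (0.60)(0.6375) + (-0.20)(0.1725) + (-0.35)(0.1125) = 0.308625
adj(I−A) = Cᵀ =
  [ 0.6375   0.2775   0.3225]
  [ 0.1725   0.5350   0.2325]
  [ 0.1125   0.1700   0.4200]
(I − A)⁻¹ = adj(I−A) / det(I−A) ≈
  [   2.0656     0.8991     1.0450]
  [   0.5589     1.7335     0.7533]
  [   0.3645     0.5508     1.3609]
x = (I − A)⁻¹ d = adj(I−A)·d / det(I−A), with det(I−A) = 0.308625:
  x_1 = (0.6375·300 + 0.2775·200 + 0.3225·300) / 0.308625 = 343.50 / 0.308625 ≈ 1113.00
  x_2 = (0.1725·300 + 0.5350·200 + 0.2325·300) / 0.308625 = 228.50 / 0.308625 ≈ 740.38
  x_3 = (0.1125·300 + 0.1700·200 + 0.4200·300) / 0.308625 = 193.75 / 0.308625 ≈ 627.78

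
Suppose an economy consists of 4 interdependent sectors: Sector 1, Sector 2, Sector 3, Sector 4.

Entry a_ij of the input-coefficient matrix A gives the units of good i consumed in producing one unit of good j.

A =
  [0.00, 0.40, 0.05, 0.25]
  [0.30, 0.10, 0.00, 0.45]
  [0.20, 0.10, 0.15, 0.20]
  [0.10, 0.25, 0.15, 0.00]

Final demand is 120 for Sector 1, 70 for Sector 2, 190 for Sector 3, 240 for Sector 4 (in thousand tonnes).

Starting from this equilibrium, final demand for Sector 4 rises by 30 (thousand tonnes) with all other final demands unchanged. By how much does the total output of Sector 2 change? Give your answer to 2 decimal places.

I − A =
  [   1.00    -0.40    -0.05    -0.25]
  [  -0.30     0.90     0.00    -0.45]
  [  -0.20    -0.10     0.85    -0.20]
  [  -0.10    -0.25    -0.15     1.00]
Compute the cofactors C_ij = (−1)^(i+j)·(3×3 minor ij) of I−A; the adjugate is their transpose:
adj(I−A) = Cᵀ =
  [ 0.635625   0.392375   0.100125   0.355500]
  [ 0.297750   0.780250   0.096000   0.444750]
  [ 0.225000   0.248000   0.608250   0.289500]
  [ 0.171750   0.271500   0.125250   0.652500]
det(I−A) = Σ_j (I−A)_1j·C_1j = (1.00)(0.635625) + (-0.40)(0.297750) + (-0.05)(0.225000) + (-0.25)(0.171750) = 0.4623375
(I − A)⁻¹ = adj(I−A) / det(I−A) ≈
  [   1.3748     0.8487     0.2166     0.7689]
  [   0.6440     1.6876     0.2076     0.9620]
  [   0.4867     0.5364     1.3156     0.6262]
  [   0.3715     0.5872     0.2709     1.4113]
Δx = (I − A)⁻¹ Δd with Δd having +30 in the Sector 4 component and 0 elsewhere.
So Δx_2 = L_24 · (+30), where L_24 = adj(I−A)_24 / det(I−A) = 0.444750 / 0.4623375.
Δx_2 = 0.444750 × (+30) / 0.4623375 = 13.3425 / 0.4623375 ≈ 28.86.

Δx_2 = 28.86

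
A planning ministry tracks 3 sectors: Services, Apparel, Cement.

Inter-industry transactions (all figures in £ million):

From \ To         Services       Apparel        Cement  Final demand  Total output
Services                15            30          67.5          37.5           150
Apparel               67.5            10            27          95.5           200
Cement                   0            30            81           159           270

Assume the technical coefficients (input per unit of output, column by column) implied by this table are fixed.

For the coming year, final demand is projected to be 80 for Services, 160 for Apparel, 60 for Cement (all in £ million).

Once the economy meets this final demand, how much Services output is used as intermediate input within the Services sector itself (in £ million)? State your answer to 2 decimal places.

z_11 = 17.27

Technical coefficients a_ij = z_ij / X_j:
  a_11 = 15/150 = 0.10, a_21 = 67.5/150 = 0.45, a_31 = 0/150 = 0.00
  a_12 = 30/200 = 0.15, a_22 = 10/200 = 0.05, a_32 = 30/200 = 0.15
  a_13 = 67.5/270 = 0.25, a_23 = 27/270 = 0.10, a_33 = 81/270 = 0.30
I − A =
  [   0.90    -0.15    -0.25]
  [  -0.45     0.95    -0.10]
  [   0.00    -0.15     0.70]
Cofactors of I−A, C_ij = (−1)^(i+j)·(minor ij) (rows/columns in the sector order above):
  C_11 = (0.95)(0.70) − (-0.10)(-0.15) = 0.6500
  C_12 = −[(-0.45)(0.70) − (-0.10)(0.00)] = 0.3150
  C_13 = (-0.45)(-0.15) − (0.95)(0.00) = 0.0675
  C_21 = −[(-0.15)(0.70) − (-0.25)(-0.15)] = 0.1425
  C_22 = (0.90)(0.70) − (-0.25)(0.00) = 0.6300
  C_23 = −[(0.90)(-0.15) − (-0.15)(0.00)] = 0.1350
  C_31 = (-0.15)(-0.10) − (-0.25)(0.95) = 0.2525
  C_32 = −[(0.90)(-0.10) − (-0.25)(-0.45)] = 0.2025
  C_33 = (0.90)(0.95) − (-0.15)(-0.45) = 0.7875
det(I−A) = Σ_j (I−A)_1j·C_1j = (0.90)(0.6500) + (-0.15)(0.3150) + (-0.25)(0.0675) = 0.520875
adj(I−A) = Cᵀ =
  [ 0.6500   0.1425   0.2525]
  [ 0.3150   0.6300   0.2025]
  [ 0.0675   0.1350   0.7875]
(I − A)⁻¹ = adj(I−A) / det(I−A) ≈
  [   1.2479     0.2736     0.4848]
  [   0.6048     1.2095     0.3888]
  [   0.1296     0.2592     1.5119]
First solve x = (I − A)⁻¹ d = adj(I−A)·d / det(I−A); in particular x_1 = (0.6500·80 + 0.1425·160 + 0.2525·60) / 0.520875 = 89.95 / 0.520875 ≈ 172.6902.
Intermediate flow from 1 to 1: z_11 = a_11 · x_1 = 0.10 × 89.95 / 0.520875 = 8.995 / 0.520875 ≈ 17.27.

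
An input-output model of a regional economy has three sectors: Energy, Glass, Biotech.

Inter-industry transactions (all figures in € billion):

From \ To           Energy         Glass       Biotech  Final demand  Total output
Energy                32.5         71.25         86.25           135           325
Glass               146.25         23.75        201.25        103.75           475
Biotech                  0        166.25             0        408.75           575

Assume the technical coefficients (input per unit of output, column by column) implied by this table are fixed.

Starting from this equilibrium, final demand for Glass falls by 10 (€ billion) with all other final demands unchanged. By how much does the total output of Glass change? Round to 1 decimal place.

Technical coefficients a_ij = z_ij / X_j:
  a_EE = 32.5/325 = 0.10, a_GE = 146.25/325 = 0.45, a_BE = 0/325 = 0.00
  a_EG = 71.25/475 = 0.15, a_GG = 23.75/475 = 0.05, a_BG = 166.25/475 = 0.35
  a_EB = 86.25/575 = 0.15, a_GB = 201.25/575 = 0.35, a_BB = 0/575 = 0.00
I − A =
  [   0.90    -0.15    -0.15]
  [  -0.45     0.95    -0.35]
  [   0.00    -0.35     1.00]
Cofactors of I−A, C_ij = (−1)^(i+j)·(minor ij) (rows/columns in the sector order above):
  C_11 = (0.95)(1.00) − (-0.35)(-0.35) = 0.8275
  C_12 = −[(-0.45)(1.00) − (-0.35)(0.00)] = 0.4500
  C_13 = (-0.45)(-0.35) − (0.95)(0.00) = 0.1575
  C_21 = −[(-0.15)(1.00) − (-0.15)(-0.35)] = 0.2025
  C_22 = (0.90)(1.00) − (-0.15)(0.00) = 0.9000
  C_23 = −[(0.90)(-0.35) − (-0.15)(0.00)] = 0.3150
  C_31 = (-0.15)(-0.35) − (-0.15)(0.95) = 0.1950
  C_32 = −[(0.90)(-0.35) − (-0.15)(-0.45)] = 0.3825
  C_33 = (0.90)(0.95) − (-0.15)(-0.45) = 0.7875
det(I−A) = Σ_j (I−A)_1j·C_1j = (0.90)(0.8275) + (-0.15)(0.4500) + (-0.15)(0.1575) = 0.653625
adj(I−A) = Cᵀ =
  [ 0.8275   0.2025   0.1950]
  [ 0.4500   0.9000   0.3825]
  [ 0.1575   0.3150   0.7875]
(I − A)⁻¹ = adj(I−A) / det(I−A) ≈
  [   1.2660     0.3098     0.2983]
  [   0.6885     1.3769     0.5852]
  [   0.2410     0.4819     1.2048]
Δx = (I − A)⁻¹ Δd with Δd having -10 in the Glass component and 0 elsewhere.
So Δx_G = L_GG · (-10), where L_GG = adj(I−A)_GG / det(I−A) = 0.9000 / 0.653625.
Δx_G = 0.9000 × (-10) / 0.653625 = -9.00 / 0.653625 ≈ -13.8.

Δx_G = -13.8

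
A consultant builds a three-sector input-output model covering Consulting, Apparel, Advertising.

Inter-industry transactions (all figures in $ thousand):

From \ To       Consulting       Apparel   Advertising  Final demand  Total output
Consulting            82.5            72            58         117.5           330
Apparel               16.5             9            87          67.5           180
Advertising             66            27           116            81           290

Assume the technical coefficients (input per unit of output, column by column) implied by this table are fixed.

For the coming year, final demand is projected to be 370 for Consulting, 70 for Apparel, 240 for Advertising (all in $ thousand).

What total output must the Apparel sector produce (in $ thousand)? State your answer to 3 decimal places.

x_2 = 372.035

Technical coefficients a_ij = z_ij / X_j:
  a_11 = 82.5/330 = 0.25, a_21 = 16.5/330 = 0.05, a_31 = 66/330 = 0.20
  a_12 = 72/180 = 0.40, a_22 = 9/180 = 0.05, a_32 = 27/180 = 0.15
  a_13 = 58/290 = 0.20, a_23 = 87/290 = 0.30, a_33 = 116/290 = 0.40
I − A =
  [   0.75    -0.40    -0.20]
  [  -0.05     0.95    -0.30]
  [  -0.20    -0.15     0.60]
Cofactors of I−A, C_ij = (−1)^(i+j)·(minor ij) (rows/columns in the sector order above):
  C_11 = (0.95)(0.60) − (-0.30)(-0.15) = 0.5250
  C_12 = −[(-0.05)(0.60) − (-0.30)(-0.20)] = 0.0900
  C_13 = (-0.05)(-0.15) − (0.95)(-0.20) = 0.1975
  C_21 = −[(-0.40)(0.60) − (-0.20)(-0.15)] = 0.2700
  C_22 = (0.75)(0.60) − (-0.20)(-0.20) = 0.4100
  C_23 = −[(0.75)(-0.15) − (-0.40)(-0.20)] = 0.1925
  C_31 = (-0.40)(-0.30) − (-0.20)(0.95) = 0.3100
  C_32 = −[(0.75)(-0.30) − (-0.20)(-0.05)] = 0.2350
  C_33 = (0.75)(0.95) − (-0.40)(-0.05) = 0.6925
det(I−A) = Σ_j (I−A)_1j·C_1j = (0.75)(0.5250) + (-0.40)(0.0900) + (-0.20)(0.1975) = 0.31825
adj(I−A) = Cᵀ =
  [ 0.5250   0.2700   0.3100]
  [ 0.0900   0.4100   0.2350]
  [ 0.1975   0.1925   0.6925]
(I − A)⁻¹ = adj(I−A) / det(I−A) ≈
  [   1.6496     0.8484     0.9741]
  [   0.2828     1.2883     0.7384]
  [   0.6206     0.6049     2.1760]
x = (I − A)⁻¹ d = adj(I−A)·d / det(I−A), with det(I−A) = 0.31825:
  x_1 = (0.5250·370 + 0.2700·70 + 0.3100·240) / 0.31825 = 287.55 / 0.31825 ≈ 903.535
  x_2 = (0.0900·370 + 0.4100·70 + 0.2350·240) / 0.31825 = 118.40 / 0.31825 ≈ 372.035
  x_3 = (0.1975·370 + 0.1925·70 + 0.6925·240) / 0.31825 = 252.75 / 0.31825 ≈ 794.187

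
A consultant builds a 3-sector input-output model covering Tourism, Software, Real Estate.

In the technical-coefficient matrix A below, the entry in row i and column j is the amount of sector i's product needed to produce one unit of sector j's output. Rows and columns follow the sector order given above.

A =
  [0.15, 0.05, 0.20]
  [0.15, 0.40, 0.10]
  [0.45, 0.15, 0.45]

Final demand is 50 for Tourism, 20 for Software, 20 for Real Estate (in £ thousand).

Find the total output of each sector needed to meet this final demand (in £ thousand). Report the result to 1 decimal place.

I − A =
  [   0.85    -0.05    -0.20]
  [  -0.15     0.60    -0.10]
  [  -0.45    -0.15     0.55]
Cofactors of I−A, C_ij = (−1)^(i+j)·(minor ij) (rows/columns in the sector order above):
  C_11 = (0.60)(0.55) − (-0.10)(-0.15) = 0.3150
  C_12 = −[(-0.15)(0.55) − (-0.10)(-0.45)] = 0.1275
  C_13 = (-0.15)(-0.15) − (0.60)(-0.45) = 0.2925
  C_21 = −[(-0.05)(0.55) − (-0.20)(-0.15)] = 0.0575
  C_22 = (0.85)(0.55) − (-0.20)(-0.45) = 0.3775
  C_23 = −[(0.85)(-0.15) − (-0.05)(-0.45)] = 0.1500
  C_31 = (-0.05)(-0.10) − (-0.20)(0.60) = 0.1250
  C_32 = −[(0.85)(-0.10) − (-0.20)(-0.15)] = 0.1150
  C_33 = (0.85)(0.60) − (-0.05)(-0.15) = 0.5025
det(I−A) = Σ_j (I−A)_1j·C_1j = (0.85)(0.3150) + (-0.05)(0.1275) + (-0.20)(0.2925) = 0.202875
adj(I−A) = Cᵀ =
  [ 0.3150   0.0575   0.1250]
  [ 0.1275   0.3775   0.1150]
  [ 0.2925   0.1500   0.5025]
(I − A)⁻¹ = adj(I−A) / det(I−A) ≈
  [   1.5527     0.2834     0.6161]
  [   0.6285     1.8608     0.5669]
  [   1.4418     0.7394     2.4769]
x = (I − A)⁻¹ d = adj(I−A)·d / det(I−A), with det(I−A) = 0.202875:
  x_1 = (0.3150·50 + 0.0575·20 + 0.1250·20) / 0.202875 = 19.40 / 0.202875 ≈ 95.6
  x_2 = (0.1275·50 + 0.3775·20 + 0.1150·20) / 0.202875 = 16.225 / 0.202875 ≈ 80.0
  x_3 = (0.2925·50 + 0.1500·20 + 0.5025·20) / 0.202875 = 27.675 / 0.202875 ≈ 136.4

x_1 = 95.6, x_2 = 80.0, x_3 = 136.4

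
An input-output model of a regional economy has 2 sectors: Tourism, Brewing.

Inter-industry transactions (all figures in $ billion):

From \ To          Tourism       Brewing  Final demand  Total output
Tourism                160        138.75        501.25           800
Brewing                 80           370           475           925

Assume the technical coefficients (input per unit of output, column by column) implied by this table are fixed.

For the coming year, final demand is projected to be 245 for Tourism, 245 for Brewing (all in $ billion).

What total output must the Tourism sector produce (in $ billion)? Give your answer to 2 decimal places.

Technical coefficients a_ij = z_ij / X_j:
  a_TT = 160/800 = 0.20, a_BT = 80/800 = 0.10
  a_TB = 138.75/925 = 0.15, a_BB = 370/925 = 0.40
I − A =
  [   0.80    -0.15]
  [  -0.10     0.60]
det(I−A) = (0.80)(0.60) − (-0.15)(-0.10) = 0.4650
adj(I−A) = [[0.60, 0.15], [0.10, 0.80]]
(I − A)⁻¹ = adj(I−A) / det(I−A) ≈
  [   1.2903     0.3226]
  [   0.2151     1.7204]
x = (I − A)⁻¹ d = adj(I−A)·d / det(I−A), with det(I−A) = 0.4650:
  x_T = (0.60·245 + 0.15·245) / 0.4650 = 183.75 / 0.4650 ≈ 395.16
  x_B = (0.10·245 + 0.80·245) / 0.4650 = 220.50 / 0.4650 ≈ 474.19

x_T = 395.16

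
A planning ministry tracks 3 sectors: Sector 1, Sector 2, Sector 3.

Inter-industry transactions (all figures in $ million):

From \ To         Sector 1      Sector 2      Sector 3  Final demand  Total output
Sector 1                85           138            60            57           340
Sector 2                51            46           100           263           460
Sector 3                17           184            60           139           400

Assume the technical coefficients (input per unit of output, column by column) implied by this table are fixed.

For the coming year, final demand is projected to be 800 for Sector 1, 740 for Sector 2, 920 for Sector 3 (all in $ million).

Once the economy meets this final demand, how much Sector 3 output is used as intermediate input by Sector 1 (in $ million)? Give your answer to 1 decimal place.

Technical coefficients a_ij = z_ij / X_j:
  a_11 = 85/340 = 0.25, a_21 = 51/340 = 0.15, a_31 = 17/340 = 0.05
  a_12 = 138/460 = 0.30, a_22 = 46/460 = 0.10, a_32 = 184/460 = 0.40
  a_13 = 60/400 = 0.15, a_23 = 100/400 = 0.25, a_33 = 60/400 = 0.15
I − A =
  [   0.75    -0.30    -0.15]
  [  -0.15     0.90    -0.25]
  [  -0.05    -0.40     0.85]
Cofactors of I−A, C_ij = (−1)^(i+j)·(minor ij) (rows/columns in the sector order above):
  C_11 = (0.90)(0.85) − (-0.25)(-0.40) = 0.6650
  C_12 = −[(-0.15)(0.85) − (-0.25)(-0.05)] = 0.1400
  C_13 = (-0.15)(-0.40) − (0.90)(-0.05) = 0.1050
  C_21 = −[(-0.30)(0.85) − (-0.15)(-0.40)] = 0.3150
  C_22 = (0.75)(0.85) − (-0.15)(-0.05) = 0.6300
  C_23 = −[(0.75)(-0.40) − (-0.30)(-0.05)] = 0.3150
  C_31 = (-0.30)(-0.25) − (-0.15)(0.90) = 0.2100
  C_32 = −[(0.75)(-0.25) − (-0.15)(-0.15)] = 0.2100
  C_33 = (0.75)(0.90) − (-0.30)(-0.15) = 0.6300
det(I−A) = Σ_j (I−A)_1j·C_1j = (0.75)(0.6650) + (-0.30)(0.1400) + (-0.15)(0.1050) = 0.4410
adj(I−A) = Cᵀ =
  [ 0.6650   0.3150   0.2100]
  [ 0.1400   0.6300   0.2100]
  [ 0.1050   0.3150   0.6300]
(I − A)⁻¹ = adj(I−A) / det(I−A) ≈
  [   1.5079     0.7143     0.4762]
  [   0.3175     1.4286     0.4762]
  [   0.2381     0.7143     1.4286]
First solve x = (I − A)⁻¹ d = adj(I−A)·d / det(I−A); in particular x_1 = (0.6650·800 + 0.3150·740 + 0.2100·920) / 0.4410 = 958.30 / 0.4410 ≈ 2173.016.
Intermediate flow from 3 to 1: z_31 = a_31 · x_1 = 0.05 × 958.30 / 0.4410 = 47.915 / 0.4410 ≈ 108.7.

z_31 = 108.7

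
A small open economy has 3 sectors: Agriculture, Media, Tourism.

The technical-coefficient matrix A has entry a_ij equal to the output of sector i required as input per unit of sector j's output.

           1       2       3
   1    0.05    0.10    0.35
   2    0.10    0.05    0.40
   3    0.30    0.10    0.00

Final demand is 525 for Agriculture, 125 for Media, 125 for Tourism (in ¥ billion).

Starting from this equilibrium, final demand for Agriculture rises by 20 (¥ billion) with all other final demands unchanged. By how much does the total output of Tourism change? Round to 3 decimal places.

I − A =
  [   0.95    -0.10    -0.35]
  [  -0.10     0.95    -0.40]
  [  -0.30    -0.10     1.00]
Cofactors of I−A, C_ij = (−1)^(i+j)·(minor ij) (rows/columns in the sector order above):
  C_11 = (0.95)(1.00) − (-0.40)(-0.10) = 0.9100
  C_12 = −[(-0.10)(1.00) − (-0.40)(-0.30)] = 0.2200
  C_13 = (-0.10)(-0.10) − (0.95)(-0.30) = 0.2950
  C_21 = −[(-0.10)(1.00) − (-0.35)(-0.10)] = 0.1350
  C_22 = (0.95)(1.00) − (-0.35)(-0.30) = 0.8450
  C_23 = −[(0.95)(-0.10) − (-0.10)(-0.30)] = 0.1250
  C_31 = (-0.10)(-0.40) − (-0.35)(0.95) = 0.3725
  C_32 = −[(0.95)(-0.40) − (-0.35)(-0.10)] = 0.4150
  C_33 = (0.95)(0.95) − (-0.10)(-0.10) = 0.8925
det(I−A) = Σ_j (I−A)_1j·C_1j = (0.95)(0.9100) + (-0.10)(0.2200) + (-0.35)(0.2950) = 0.73925
adj(I−A) = Cᵀ =
  [ 0.9100   0.1350   0.3725]
  [ 0.2200   0.8450   0.4150]
  [ 0.2950   0.1250   0.8925]
(I − A)⁻¹ = adj(I−A) / det(I−A) ≈
  [   1.2310     0.1826     0.5039]
  [   0.2976     1.1431     0.5614]
  [   0.3991     0.1691     1.2073]
Δx = (I − A)⁻¹ Δd with Δd having +20 in the Agriculture component and 0 elsewhere.
So Δx_3 = L_31 · (+20), where L_31 = adj(I−A)_31 / det(I−A) = 0.2950 / 0.73925.
Δx_3 = 0.2950 × (+20) / 0.73925 = 5.90 / 0.73925 ≈ 7.981.

Δx_3 = 7.981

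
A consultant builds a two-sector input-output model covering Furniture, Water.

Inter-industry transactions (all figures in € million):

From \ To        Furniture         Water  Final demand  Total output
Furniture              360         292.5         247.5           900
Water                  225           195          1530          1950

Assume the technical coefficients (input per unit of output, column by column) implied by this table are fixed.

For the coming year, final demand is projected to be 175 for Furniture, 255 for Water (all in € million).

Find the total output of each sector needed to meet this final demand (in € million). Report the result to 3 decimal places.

x_F = 389.552, x_W = 391.542

Technical coefficients a_ij = z_ij / X_j:
  a_FF = 360/900 = 0.40, a_WF = 225/900 = 0.25
  a_FW = 292.5/1950 = 0.15, a_WW = 195/1950 = 0.10
I − A =
  [   0.60    -0.15]
  [  -0.25     0.90]
det(I−A) = (0.60)(0.90) − (-0.15)(-0.25) = 0.5025
adj(I−A) = [[0.90, 0.15], [0.25, 0.60]]
(I − A)⁻¹ = adj(I−A) / det(I−A) ≈
  [   1.7910     0.2985]
  [   0.4975     1.1940]
x = (I − A)⁻¹ d = adj(I−A)·d / det(I−A), with det(I−A) = 0.5025:
  x_F = (0.90·175 + 0.15·255) / 0.5025 = 195.75 / 0.5025 ≈ 389.552
  x_W = (0.25·175 + 0.60·255) / 0.5025 = 196.75 / 0.5025 ≈ 391.542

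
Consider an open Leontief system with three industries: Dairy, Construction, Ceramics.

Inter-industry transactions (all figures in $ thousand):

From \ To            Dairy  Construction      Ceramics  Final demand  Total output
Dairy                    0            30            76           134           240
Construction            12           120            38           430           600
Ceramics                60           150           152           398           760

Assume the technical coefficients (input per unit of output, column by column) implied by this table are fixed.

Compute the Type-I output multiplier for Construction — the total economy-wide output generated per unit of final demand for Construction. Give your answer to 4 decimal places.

m_2 = 1.8265

Technical coefficients a_ij = z_ij / X_j:
  a_11 = 0/240 = 0.00, a_21 = 12/240 = 0.05, a_31 = 60/240 = 0.25
  a_12 = 30/600 = 0.05, a_22 = 120/600 = 0.20, a_32 = 150/600 = 0.25
  a_13 = 76/760 = 0.10, a_23 = 38/760 = 0.05, a_33 = 152/760 = 0.20
I − A =
  [   1.00    -0.05    -0.10]
  [  -0.05     0.80    -0.05]
  [  -0.25    -0.25     0.80]
Cofactors of I−A, C_ij = (−1)^(i+j)·(minor ij) (rows/columns in the sector order above):
  C_11 = (0.80)(0.80) − (-0.05)(-0.25) = 0.6275
  C_12 = −[(-0.05)(0.80) − (-0.05)(-0.25)] = 0.0525
  C_13 = (-0.05)(-0.25) − (0.80)(-0.25) = 0.2125
  C_21 = −[(-0.05)(0.80) − (-0.10)(-0.25)] = 0.0650
  C_22 = (1.00)(0.80) − (-0.10)(-0.25) = 0.7750
  C_23 = −[(1.00)(-0.25) − (-0.05)(-0.25)] = 0.2625
  C_31 = (-0.05)(-0.05) − (-0.10)(0.80) = 0.0825
  C_32 = −[(1.00)(-0.05) − (-0.10)(-0.05)] = 0.0550
  C_33 = (1.00)(0.80) − (-0.05)(-0.05) = 0.7975
det(I−A) = Σ_j (I−A)_1j·C_1j = (1.00)(0.6275) + (-0.05)(0.0525) + (-0.10)(0.2125) = 0.603625
adj(I−A) = Cᵀ =
  [ 0.6275   0.0650   0.0825]
  [ 0.0525   0.7750   0.0550]
  [ 0.2125   0.2625   0.7975]
(I − A)⁻¹ = adj(I−A) / det(I−A) ≈
  [   1.03955     0.10768     0.13667]
  [   0.08697     1.28391     0.09112]
  [   0.35204     0.43487     1.32118]
The output multiplier for sector j is the column-j sum of the Leontief inverse (I − A)⁻¹ = adj(I−A) / det(I−A).
Column 2 of adj(I−A): (0.0650, 0.7750, 0.2625); det(I−A) = 0.603625.
m_2 = (0.0650 + 0.7750 + 0.2625) / 0.603625 = 1.1025 / 0.603625 ≈ 1.8265.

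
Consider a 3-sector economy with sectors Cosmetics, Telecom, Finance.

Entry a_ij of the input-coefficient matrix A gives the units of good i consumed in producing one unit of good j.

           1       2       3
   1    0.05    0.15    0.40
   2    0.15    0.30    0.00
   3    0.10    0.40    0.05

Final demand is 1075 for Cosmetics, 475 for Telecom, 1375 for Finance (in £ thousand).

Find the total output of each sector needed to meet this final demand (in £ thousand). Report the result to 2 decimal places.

I − A =
  [   0.95    -0.15    -0.40]
  [  -0.15     0.70     0.00]
  [  -0.10    -0.40     0.95]
Cofactors of I−A, C_ij = (−1)^(i+j)·(minor ij) (rows/columns in the sector order above):
  C_11 = (0.70)(0.95) − (0.00)(-0.40) = 0.6650
  C_12 = −[(-0.15)(0.95) − (0.00)(-0.10)] = 0.1425
  C_13 = (-0.15)(-0.40) − (0.70)(-0.10) = 0.1300
  C_21 = −[(-0.15)(0.95) − (-0.40)(-0.40)] = 0.3025
  C_22 = (0.95)(0.95) − (-0.40)(-0.10) = 0.8625
  C_23 = −[(0.95)(-0.40) − (-0.15)(-0.10)] = 0.3950
  C_31 = (-0.15)(0.00) − (-0.40)(0.70) = 0.2800
  C_32 = −[(0.95)(0.00) − (-0.40)(-0.15)] = 0.0600
  C_33 = (0.95)(0.70) − (-0.15)(-0.15) = 0.6425
det(I−A) = Σ_j (I−A)_1j·C_1j = (0.95)(0.6650) + (-0.15)(0.1425) + (-0.40)(0.1300) = 0.558375
adj(I−A) = Cᵀ =
  [ 0.6650   0.3025   0.2800]
  [ 0.1425   0.8625   0.0600]
  [ 0.1300   0.3950   0.6425]
(I − A)⁻¹ = adj(I−A) / det(I−A) ≈
  [   1.1910     0.5418     0.5015]
  [   0.2552     1.5447     0.1075]
  [   0.2328     0.7074     1.1507]
x = (I − A)⁻¹ d = adj(I−A)·d / det(I−A), with det(I−A) = 0.558375:
  x_1 = (0.6650·1075 + 0.3025·475 + 0.2800·1375) / 0.558375 = 1243.5625 / 0.558375 ≈ 2227.11
  x_2 = (0.1425·1075 + 0.8625·475 + 0.0600·1375) / 0.558375 = 645.375 / 0.558375 ≈ 1155.81
  x_3 = (0.1300·1075 + 0.3950·475 + 0.6425·1375) / 0.558375 = 1210.8125 / 0.558375 ≈ 2168.46

x_1 = 2227.11, x_2 = 1155.81, x_3 = 2168.46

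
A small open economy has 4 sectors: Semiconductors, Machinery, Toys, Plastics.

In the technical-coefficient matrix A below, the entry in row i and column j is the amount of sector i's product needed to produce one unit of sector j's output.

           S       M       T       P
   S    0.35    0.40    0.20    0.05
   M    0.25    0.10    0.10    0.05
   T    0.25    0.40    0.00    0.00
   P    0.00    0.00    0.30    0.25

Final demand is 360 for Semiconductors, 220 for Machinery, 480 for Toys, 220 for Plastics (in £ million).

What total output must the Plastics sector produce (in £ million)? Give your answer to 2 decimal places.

I − A =
  [   0.65    -0.40    -0.20    -0.05]
  [  -0.25     0.90    -0.10    -0.05]
  [  -0.25    -0.40     1.00     0.00]
  [   0.00     0.00    -0.30     0.75]
Compute the cofactors C_ij = (−1)^(i+j)·(3×3 minor ij) of I−A; the adjugate is their transpose:
adj(I−A) = Cᵀ =
  [ 0.63900   0.36600   0.18450   0.06700]
  [ 0.21000   0.44625   0.09975   0.04375]
  [ 0.24375   0.27000   0.36375   0.03425]
  [ 0.09750   0.10800   0.14550   0.38400]
det(I−A) = Σ_j (I−A)_1j·C_1j = (0.65)(0.63900) + (-0.40)(0.21000) + (-0.20)(0.24375) + (-0.05)(0.09750) = 0.277725
(I − A)⁻¹ = adj(I−A) / det(I−A) ≈
  [   2.3008     1.3179     0.6643     0.2412]
  [   0.7561     1.6068     0.3592     0.1575]
  [   0.8777     0.9722     1.3097     0.1233]
  [   0.3511     0.3889     0.5239     1.3827]
x = (I − A)⁻¹ d = adj(I−A)·d / det(I−A), with det(I−A) = 0.277725:
  x_S = (0.63900·360 + 0.36600·220 + 0.18450·480 + 0.06700·220) / 0.277725 = 413.86 / 0.277725 ≈ 1490.18
  x_M = (0.21000·360 + 0.44625·220 + 0.09975·480 + 0.04375·220) / 0.277725 = 231.28 / 0.277725 ≈ 832.77
  x_T = (0.24375·360 + 0.27000·220 + 0.36375·480 + 0.03425·220) / 0.277725 = 329.285 / 0.277725 ≈ 1185.65
  x_P = (0.09750·360 + 0.10800·220 + 0.14550·480 + 0.38400·220) / 0.277725 = 213.18 / 0.277725 ≈ 767.59

x_P = 767.59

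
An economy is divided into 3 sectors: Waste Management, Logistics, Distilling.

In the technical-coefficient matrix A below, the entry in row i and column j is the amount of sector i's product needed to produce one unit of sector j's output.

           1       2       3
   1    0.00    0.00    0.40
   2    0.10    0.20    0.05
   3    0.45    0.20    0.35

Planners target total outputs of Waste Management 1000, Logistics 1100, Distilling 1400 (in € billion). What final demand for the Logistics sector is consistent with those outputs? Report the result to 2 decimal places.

I − A =
  [   1.00     0.00    -0.40]
  [  -0.10     0.80    -0.05]
  [  -0.45    -0.20     0.65]
d = (I − A) x:
  d_1 = (+1.00)·1000 + (+0.00)·1100 + (-0.40)·1400 = 440.00
  d_2 = (-0.10)·1000 + (+0.80)·1100 + (-0.05)·1400 = 710.00
  d_3 = (-0.45)·1000 + (-0.20)·1100 + (+0.65)·1400 = 240.00

d_2 = 710.00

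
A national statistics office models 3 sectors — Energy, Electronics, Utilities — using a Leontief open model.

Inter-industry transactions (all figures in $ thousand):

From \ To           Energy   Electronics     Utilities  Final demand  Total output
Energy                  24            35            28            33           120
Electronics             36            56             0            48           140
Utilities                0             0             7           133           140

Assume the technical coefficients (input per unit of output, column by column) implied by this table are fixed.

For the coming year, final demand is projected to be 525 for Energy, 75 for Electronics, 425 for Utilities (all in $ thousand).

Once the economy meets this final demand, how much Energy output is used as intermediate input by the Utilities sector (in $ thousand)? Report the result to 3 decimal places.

z_13 = 89.474

Technical coefficients a_ij = z_ij / X_j:
  a_11 = 24/120 = 0.20, a_21 = 36/120 = 0.30, a_31 = 0/120 = 0.00
  a_12 = 35/140 = 0.25, a_22 = 56/140 = 0.40, a_32 = 0/140 = 0.00
  a_13 = 28/140 = 0.20, a_23 = 0/140 = 0.00, a_33 = 7/140 = 0.05
I − A =
  [   0.80    -0.25    -0.20]
  [  -0.30     0.60     0.00]
  [   0.00     0.00     0.95]
Cofactors of I−A, C_ij = (−1)^(i+j)·(minor ij) (rows/columns in the sector order above):
  C_11 = (0.60)(0.95) − (0.00)(0.00) = 0.5700
  C_12 = −[(-0.30)(0.95) − (0.00)(0.00)] = 0.2850
  C_13 = (-0.30)(0.00) − (0.60)(0.00) = 0.0000
  C_21 = −[(-0.25)(0.95) − (-0.20)(0.00)] = 0.2375
  C_22 = (0.80)(0.95) − (-0.20)(0.00) = 0.7600
  C_23 = −[(0.80)(0.00) − (-0.25)(0.00)] = 0.0000
  C_31 = (-0.25)(0.00) − (-0.20)(0.60) = 0.1200
  C_32 = −[(0.80)(0.00) − (-0.20)(-0.30)] = 0.0600
  C_33 = (0.80)(0.60) − (-0.25)(-0.30) = 0.4050
det(I−A) = Σ_j (I−A)_1j·C_1j = (0.80)(0.5700) + (-0.25)(0.2850) + (-0.20)(0.0000) = 0.38475
adj(I−A) = Cᵀ =
  [ 0.5700   0.2375   0.1200]
  [ 0.2850   0.7600   0.0600]
  [ 0.0000   0.0000   0.4050]
(I − A)⁻¹ = adj(I−A) / det(I−A) ≈
  [   1.4815     0.6173     0.3119]
  [   0.7407     1.9753     0.1559]
  [   0.0000     0.0000     1.0526]
First solve x = (I − A)⁻¹ d = adj(I−A)·d / det(I−A); in particular x_3 = (0.0000·525 + 0.0000·75 + 0.4050·425) / 0.38475 = 172.125 / 0.38475 ≈ 447.36842.
Intermediate flow from 1 to 3: z_13 = a_13 · x_3 = 0.20 × 172.125 / 0.38475 = 34.425 / 0.38475 ≈ 89.474.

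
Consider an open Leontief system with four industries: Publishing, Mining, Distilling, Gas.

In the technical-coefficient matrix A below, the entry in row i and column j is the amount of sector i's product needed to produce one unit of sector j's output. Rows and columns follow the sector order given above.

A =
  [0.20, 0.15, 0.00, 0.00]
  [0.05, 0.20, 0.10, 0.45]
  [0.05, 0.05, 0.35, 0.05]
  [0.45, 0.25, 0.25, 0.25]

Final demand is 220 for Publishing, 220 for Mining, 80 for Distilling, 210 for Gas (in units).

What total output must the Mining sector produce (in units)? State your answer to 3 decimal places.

I − A =
  [   0.80    -0.15     0.00     0.00]
  [  -0.05     0.80    -0.10    -0.45]
  [  -0.05    -0.05     0.65    -0.05]
  [  -0.45    -0.25    -0.25     0.75]
Compute the cofactors C_ij = (−1)^(i+j)·(3×3 minor ij) of I−A; the adjugate is their transpose:
adj(I−A) = Cᵀ =
  [ 0.296250   0.071250   0.028125   0.044625]
  [ 0.167000   0.380000   0.150000   0.238000]
  [ 0.055000   0.049000   0.354000   0.053000]
  [ 0.251750   0.185750   0.184875   0.406375]
det(I−A) = Σ_j (I−A)_1j·C_1j = (0.80)(0.296250) + (-0.15)(0.167000) + (0.00)(0.055000) + (0.00)(0.251750) = 0.21195
(I − A)⁻¹ = adj(I−A) / det(I−A) ≈
  [   1.3977     0.3362     0.1327     0.2105]
  [   0.7879     1.7929     0.7077     1.1229]
  [   0.2595     0.2312     1.6702     0.2501]
  [   1.1878     0.8764     0.8723     1.9173]
x = (I − A)⁻¹ d = adj(I−A)·d / det(I−A), with det(I−A) = 0.21195:
  x_1 = (0.296250·220 + 0.071250·220 + 0.028125·80 + 0.044625·210) / 0.21195 = 92.47125 / 0.21195 ≈ 436.288
  x_2 = (0.167000·220 + 0.380000·220 + 0.150000·80 + 0.238000·210) / 0.21195 = 182.32 / 0.21195 ≈ 860.203
  x_3 = (0.055000·220 + 0.049000·220 + 0.354000·80 + 0.053000·210) / 0.21195 = 62.33 / 0.21195 ≈ 294.079
  x_4 = (0.251750·220 + 0.185750·220 + 0.184875·80 + 0.406375·210) / 0.21195 = 196.37875 / 0.21195 ≈ 926.533

x_2 = 860.203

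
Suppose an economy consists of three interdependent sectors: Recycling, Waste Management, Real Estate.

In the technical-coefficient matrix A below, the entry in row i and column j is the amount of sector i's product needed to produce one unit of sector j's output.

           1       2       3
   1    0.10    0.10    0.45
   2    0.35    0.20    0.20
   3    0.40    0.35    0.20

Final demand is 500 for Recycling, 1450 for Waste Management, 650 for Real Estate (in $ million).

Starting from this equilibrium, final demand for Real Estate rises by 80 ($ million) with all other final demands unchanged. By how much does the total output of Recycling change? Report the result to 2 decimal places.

Δx_1 = 109.40

I − A =
  [   0.90    -0.10    -0.45]
  [  -0.35     0.80    -0.20]
  [  -0.40    -0.35     0.80]
Cofactors of I−A, C_ij = (−1)^(i+j)·(minor ij) (rows/columns in the sector order above):
  C_11 = (0.80)(0.80) − (-0.20)(-0.35) = 0.5700
  C_12 = −[(-0.35)(0.80) − (-0.20)(-0.40)] = 0.3600
  C_13 = (-0.35)(-0.35) − (0.80)(-0.40) = 0.4425
  C_21 = −[(-0.10)(0.80) − (-0.45)(-0.35)] = 0.2375
  C_22 = (0.90)(0.80) − (-0.45)(-0.40) = 0.5400
  C_23 = −[(0.90)(-0.35) − (-0.10)(-0.40)] = 0.3550
  C_31 = (-0.10)(-0.20) − (-0.45)(0.80) = 0.3800
  C_32 = −[(0.90)(-0.20) − (-0.45)(-0.35)] = 0.3375
  C_33 = (0.90)(0.80) − (-0.10)(-0.35) = 0.6850
det(I−A) = Σ_j (I−A)_1j·C_1j = (0.90)(0.5700) + (-0.10)(0.3600) + (-0.45)(0.4425) = 0.277875
adj(I−A) = Cᵀ =
  [ 0.5700   0.2375   0.3800]
  [ 0.3600   0.5400   0.3375]
  [ 0.4425   0.3550   0.6850]
(I − A)⁻¹ = adj(I−A) / det(I−A) ≈
  [   2.0513     0.8547     1.3675]
  [   1.2955     1.9433     1.2146]
  [   1.5924     1.2776     2.4651]
Δx = (I − A)⁻¹ Δd with Δd having +80 in the Real Estate component and 0 elsewhere.
So Δx_1 = L_13 · (+80), where L_13 = adj(I−A)_13 / det(I−A) = 0.3800 / 0.277875.
Δx_1 = 0.3800 × (+80) / 0.277875 = 30.40 / 0.277875 ≈ 109.40.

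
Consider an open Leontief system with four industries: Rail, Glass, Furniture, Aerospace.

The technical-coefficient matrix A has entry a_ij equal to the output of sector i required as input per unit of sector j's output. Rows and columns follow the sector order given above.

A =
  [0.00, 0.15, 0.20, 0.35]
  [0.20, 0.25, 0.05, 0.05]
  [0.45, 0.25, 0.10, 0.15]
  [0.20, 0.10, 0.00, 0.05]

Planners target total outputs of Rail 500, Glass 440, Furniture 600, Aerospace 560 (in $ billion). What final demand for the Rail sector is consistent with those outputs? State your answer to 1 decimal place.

I − A =
  [   1.00    -0.15    -0.20    -0.35]
  [  -0.20     0.75    -0.05    -0.05]
  [  -0.45    -0.25     0.90    -0.15]
  [  -0.20    -0.10     0.00     0.95]
d = (I − A) x:
  d_1 = (+1.00)·500 + (-0.15)·440 + (-0.20)·600 + (-0.35)·560 = 118.0
  d_2 = (-0.20)·500 + (+0.75)·440 + (-0.05)·600 + (-0.05)·560 = 172.0
  d_3 = (-0.45)·500 + (-0.25)·440 + (+0.90)·600 + (-0.15)·560 = 121.0
  d_4 = (-0.20)·500 + (-0.10)·440 + (+0.00)·600 + (+0.95)·560 = 388.0

d_1 = 118.0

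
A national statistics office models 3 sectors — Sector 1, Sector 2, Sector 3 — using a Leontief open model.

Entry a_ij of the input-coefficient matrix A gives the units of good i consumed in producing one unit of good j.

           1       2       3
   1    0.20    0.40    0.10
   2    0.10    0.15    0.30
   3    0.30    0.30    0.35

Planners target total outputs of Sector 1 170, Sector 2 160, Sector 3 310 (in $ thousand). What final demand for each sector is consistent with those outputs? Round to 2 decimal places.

d_1 = 41.00, d_2 = 26.00, d_3 = 102.50

I − A =
  [   0.80    -0.40    -0.10]
  [  -0.10     0.85    -0.30]
  [  -0.30    -0.30     0.65]
d = (I − A) x:
  d_1 = (+0.80)·170 + (-0.40)·160 + (-0.10)·310 = 41.00
  d_2 = (-0.10)·170 + (+0.85)·160 + (-0.30)·310 = 26.00
  d_3 = (-0.30)·170 + (-0.30)·160 + (+0.65)·310 = 102.50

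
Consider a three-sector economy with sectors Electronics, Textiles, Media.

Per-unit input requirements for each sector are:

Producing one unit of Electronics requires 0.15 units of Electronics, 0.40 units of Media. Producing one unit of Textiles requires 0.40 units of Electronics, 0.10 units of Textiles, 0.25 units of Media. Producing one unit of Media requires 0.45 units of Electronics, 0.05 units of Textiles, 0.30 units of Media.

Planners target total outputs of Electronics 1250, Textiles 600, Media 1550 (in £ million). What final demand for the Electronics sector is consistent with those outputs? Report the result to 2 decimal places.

I − A =
  [   0.85    -0.40    -0.45]
  [   0.00     0.90    -0.05]
  [  -0.40    -0.25     0.70]
d = (I − A) x:
  d_E = (+0.85)·1250 + (-0.40)·600 + (-0.45)·1550 = 125.00
  d_T = (+0.00)·1250 + (+0.90)·600 + (-0.05)·1550 = 462.50
  d_M = (-0.40)·1250 + (-0.25)·600 + (+0.70)·1550 = 435.00

d_E = 125.00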